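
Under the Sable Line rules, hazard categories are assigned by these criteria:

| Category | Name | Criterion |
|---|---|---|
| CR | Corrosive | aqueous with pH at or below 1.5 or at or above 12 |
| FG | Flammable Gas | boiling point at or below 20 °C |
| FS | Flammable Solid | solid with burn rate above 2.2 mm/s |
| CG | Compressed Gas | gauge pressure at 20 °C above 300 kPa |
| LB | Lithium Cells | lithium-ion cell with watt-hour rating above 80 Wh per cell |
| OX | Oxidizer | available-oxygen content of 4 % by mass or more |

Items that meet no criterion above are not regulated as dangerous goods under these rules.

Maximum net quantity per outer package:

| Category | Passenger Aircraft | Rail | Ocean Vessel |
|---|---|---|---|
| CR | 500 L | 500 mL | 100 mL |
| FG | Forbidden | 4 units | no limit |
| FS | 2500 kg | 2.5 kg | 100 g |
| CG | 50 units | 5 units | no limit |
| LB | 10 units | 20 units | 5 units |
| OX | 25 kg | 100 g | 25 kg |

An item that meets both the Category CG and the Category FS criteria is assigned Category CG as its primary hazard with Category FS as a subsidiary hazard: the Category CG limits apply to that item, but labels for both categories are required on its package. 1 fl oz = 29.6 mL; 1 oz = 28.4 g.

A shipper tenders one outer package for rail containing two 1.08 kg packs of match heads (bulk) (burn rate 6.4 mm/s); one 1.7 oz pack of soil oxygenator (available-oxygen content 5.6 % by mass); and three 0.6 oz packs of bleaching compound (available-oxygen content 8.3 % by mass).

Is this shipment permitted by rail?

Burn rate 6.4 mm/s meets the Category FS criterion (Flammable Solid), so the match heads (bulk) are Category FS.
Soil oxygenator: available-oxygen content 5.6 % by mass ≥ 4 % by mass → Category OX (Oxidizer).
The bleaching compound has available-oxygen content 8.3 % by mass, which is ≥ 4 % by mass, so it is Category OX (Oxidizer).
Category OX net quantity: (one 1.7 oz pack = 48.28 g) + (three 0.6 oz packs = 51.12 g) = 99.4 g.
That is within the Category OX rail limit of 100 g.
Category FS quantity: two 1.08 kg packs = 2.16 kg.
2.16 kg is within the rail limit of 2.5 kg for Category FS.
Every hazard category is within its rail limit and no segregation rule is violated.

Yes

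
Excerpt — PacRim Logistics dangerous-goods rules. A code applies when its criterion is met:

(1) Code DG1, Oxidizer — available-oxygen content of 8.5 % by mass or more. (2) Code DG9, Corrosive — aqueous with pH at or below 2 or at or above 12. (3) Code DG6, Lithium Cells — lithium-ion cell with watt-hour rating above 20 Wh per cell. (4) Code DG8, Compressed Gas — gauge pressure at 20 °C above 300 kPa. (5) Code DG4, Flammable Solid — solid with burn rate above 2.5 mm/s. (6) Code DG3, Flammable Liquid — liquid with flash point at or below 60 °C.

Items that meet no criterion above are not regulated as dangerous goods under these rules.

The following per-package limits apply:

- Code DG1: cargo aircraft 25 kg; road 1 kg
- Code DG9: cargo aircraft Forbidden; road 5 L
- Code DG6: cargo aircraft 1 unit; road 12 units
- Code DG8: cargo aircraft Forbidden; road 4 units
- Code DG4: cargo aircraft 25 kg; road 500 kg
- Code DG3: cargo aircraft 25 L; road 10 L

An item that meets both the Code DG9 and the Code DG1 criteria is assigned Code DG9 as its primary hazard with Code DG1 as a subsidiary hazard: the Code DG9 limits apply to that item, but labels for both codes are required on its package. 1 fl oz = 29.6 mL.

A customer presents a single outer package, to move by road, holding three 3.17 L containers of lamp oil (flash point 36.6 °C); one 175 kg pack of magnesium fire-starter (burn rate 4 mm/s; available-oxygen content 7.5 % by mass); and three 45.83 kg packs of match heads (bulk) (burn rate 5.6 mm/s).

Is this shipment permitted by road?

Yes

The lamp oil has flash point 36.6 °C, which is ≤ 60 °C, so it is Code DG3 (Flammable Liquid).
The magnesium fire-starter has burn rate 4 mm/s, which is > 2.5 mm/s, so it is Code DG4 (Flammable Solid).
Match heads (bulk): burn rate 5.6 mm/s > 2.5 mm/s → Code DG4 (Flammable Solid).
Total Code DG4: 175 kg + (three 45.83 kg packs = 137.49 kg) = 312.49 kg.
312.49 kg is within the road limit of 500 kg for Code DG4.
Code DG3 quantity: three 3.17 L containers = 9.51 L.
9.51 L ≤ 10 L (road limit, Code DG3) — within limit.
Every hazard code is within its road limit and no segregation rule is violated.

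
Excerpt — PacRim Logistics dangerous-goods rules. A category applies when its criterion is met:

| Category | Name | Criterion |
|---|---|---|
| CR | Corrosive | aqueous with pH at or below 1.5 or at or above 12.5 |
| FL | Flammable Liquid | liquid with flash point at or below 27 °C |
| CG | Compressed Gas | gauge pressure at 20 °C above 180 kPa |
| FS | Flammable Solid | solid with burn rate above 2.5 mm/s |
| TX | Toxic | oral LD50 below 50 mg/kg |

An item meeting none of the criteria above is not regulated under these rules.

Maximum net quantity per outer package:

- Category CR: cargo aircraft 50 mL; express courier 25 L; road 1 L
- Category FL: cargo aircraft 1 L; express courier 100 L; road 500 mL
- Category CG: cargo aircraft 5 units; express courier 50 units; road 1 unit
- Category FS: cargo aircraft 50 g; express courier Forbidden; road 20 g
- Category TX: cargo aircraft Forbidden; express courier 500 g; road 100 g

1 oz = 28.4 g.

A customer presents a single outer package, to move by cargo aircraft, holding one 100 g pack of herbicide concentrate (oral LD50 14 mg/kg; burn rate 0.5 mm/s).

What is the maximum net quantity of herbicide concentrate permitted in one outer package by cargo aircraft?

Forbidden

With oral LD50 14 mg/kg (< 50 mg/kg), the herbicide concentrate falls in Category TX.
The cargo aircraft limit for Category TX is Forbidden.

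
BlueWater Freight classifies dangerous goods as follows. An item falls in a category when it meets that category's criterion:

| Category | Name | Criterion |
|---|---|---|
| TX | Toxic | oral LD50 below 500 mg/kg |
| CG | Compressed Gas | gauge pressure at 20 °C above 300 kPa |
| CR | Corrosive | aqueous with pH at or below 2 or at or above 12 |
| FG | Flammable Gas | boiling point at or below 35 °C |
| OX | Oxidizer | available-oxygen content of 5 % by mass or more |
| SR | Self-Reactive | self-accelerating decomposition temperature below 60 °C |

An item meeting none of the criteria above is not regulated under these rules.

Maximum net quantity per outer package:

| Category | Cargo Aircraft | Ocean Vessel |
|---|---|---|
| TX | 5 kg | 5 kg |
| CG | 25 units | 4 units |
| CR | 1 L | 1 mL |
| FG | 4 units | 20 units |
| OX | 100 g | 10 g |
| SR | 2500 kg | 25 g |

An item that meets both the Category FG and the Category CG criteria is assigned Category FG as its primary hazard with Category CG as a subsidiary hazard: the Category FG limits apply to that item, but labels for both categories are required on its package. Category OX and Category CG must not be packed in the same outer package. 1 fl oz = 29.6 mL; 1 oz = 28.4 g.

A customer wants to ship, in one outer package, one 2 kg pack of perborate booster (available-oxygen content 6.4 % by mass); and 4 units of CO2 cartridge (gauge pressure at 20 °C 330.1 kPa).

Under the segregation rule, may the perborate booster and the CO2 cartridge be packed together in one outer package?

With available-oxygen content 6.4 % by mass (≥ 5 % by mass), the perborate booster falls in Category OX.
CO2 cartridge: gauge pressure at 20 °C 330.1 kPa > 300 kPa → Category CG (Compressed Gas).
Category OX and Category CG may not share an outer package.

No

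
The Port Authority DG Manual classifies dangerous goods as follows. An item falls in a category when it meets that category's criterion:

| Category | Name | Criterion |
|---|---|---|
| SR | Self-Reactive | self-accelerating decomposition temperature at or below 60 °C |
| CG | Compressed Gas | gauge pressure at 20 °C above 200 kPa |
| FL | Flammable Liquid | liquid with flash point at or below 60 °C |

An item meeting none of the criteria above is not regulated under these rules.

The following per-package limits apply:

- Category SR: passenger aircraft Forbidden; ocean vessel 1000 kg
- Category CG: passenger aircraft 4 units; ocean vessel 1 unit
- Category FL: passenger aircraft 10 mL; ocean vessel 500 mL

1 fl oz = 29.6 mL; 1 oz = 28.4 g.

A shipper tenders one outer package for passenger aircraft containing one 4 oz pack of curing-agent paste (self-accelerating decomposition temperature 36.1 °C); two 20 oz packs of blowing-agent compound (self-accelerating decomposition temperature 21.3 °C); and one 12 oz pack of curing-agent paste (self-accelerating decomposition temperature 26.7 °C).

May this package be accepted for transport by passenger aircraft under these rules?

Curing-agent paste: self-accelerating decomposition temperature 36.1 °C ≤ 60 °C → Category SR (Self-Reactive).
Self-accelerating decomposition temperature 21.3 °C meets the Category SR criterion (Self-Reactive), so the blowing-agent compound is Category SR.
With self-accelerating decomposition temperature 26.7 °C (≤ 60 °C), the curing-agent paste falls in Category SR.
Total Category SR: (one 4 oz pack = 113.6 g) + (two 20 oz packs = 1.136 kg) + (one 12 oz pack = 340.8 g) = 1590.4 g.
Category SR is Forbidden by passenger aircraft.

No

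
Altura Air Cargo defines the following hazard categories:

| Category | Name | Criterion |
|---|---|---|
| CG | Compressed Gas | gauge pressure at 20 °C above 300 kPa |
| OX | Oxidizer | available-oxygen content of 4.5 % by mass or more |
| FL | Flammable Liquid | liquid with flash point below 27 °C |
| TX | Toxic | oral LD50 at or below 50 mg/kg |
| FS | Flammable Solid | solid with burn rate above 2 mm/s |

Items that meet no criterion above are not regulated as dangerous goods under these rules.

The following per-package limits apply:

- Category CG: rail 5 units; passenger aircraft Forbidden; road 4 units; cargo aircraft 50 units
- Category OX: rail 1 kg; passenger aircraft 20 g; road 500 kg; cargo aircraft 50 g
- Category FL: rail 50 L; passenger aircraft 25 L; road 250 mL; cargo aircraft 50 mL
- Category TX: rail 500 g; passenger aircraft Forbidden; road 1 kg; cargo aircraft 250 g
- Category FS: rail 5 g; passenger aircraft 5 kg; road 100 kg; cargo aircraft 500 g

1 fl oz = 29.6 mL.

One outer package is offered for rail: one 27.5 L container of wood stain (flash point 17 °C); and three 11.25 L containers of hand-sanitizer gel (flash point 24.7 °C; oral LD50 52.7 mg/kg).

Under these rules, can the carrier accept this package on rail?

The wood stain has flash point 17 °C, which is < 27 °C, so it is Category FL (Flammable Liquid).
The hand-sanitizer gel has flash point 24.7 °C, which is < 27 °C, so it is Category FL (Flammable Liquid).
Category FL net quantity: 27.5 L + (three 11.25 L containers = 33.75 L) = 61.25 L.
61.25 L > 50 L (rail limit, Category FL) — over the limit.

No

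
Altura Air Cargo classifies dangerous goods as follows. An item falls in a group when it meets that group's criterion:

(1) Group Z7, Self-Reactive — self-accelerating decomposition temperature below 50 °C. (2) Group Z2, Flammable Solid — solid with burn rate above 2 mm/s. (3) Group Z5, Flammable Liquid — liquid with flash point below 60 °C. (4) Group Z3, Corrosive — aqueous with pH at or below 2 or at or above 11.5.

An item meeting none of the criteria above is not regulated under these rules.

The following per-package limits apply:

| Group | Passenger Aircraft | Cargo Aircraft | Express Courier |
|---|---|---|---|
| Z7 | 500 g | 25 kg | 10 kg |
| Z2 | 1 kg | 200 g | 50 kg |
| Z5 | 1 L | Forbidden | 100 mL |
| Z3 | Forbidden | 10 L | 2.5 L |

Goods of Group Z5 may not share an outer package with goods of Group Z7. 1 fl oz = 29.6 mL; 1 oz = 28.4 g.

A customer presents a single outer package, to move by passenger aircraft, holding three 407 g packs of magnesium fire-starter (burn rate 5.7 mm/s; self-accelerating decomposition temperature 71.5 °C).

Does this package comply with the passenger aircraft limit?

No

With burn rate 5.7 mm/s (> 2 mm/s), the magnesium fire-starter falls in Group Z2.
Group Z2 quantity: three 407 g packs = 1.221 kg.
That exceeds the Group Z2 passenger aircraft limit of 1 kg.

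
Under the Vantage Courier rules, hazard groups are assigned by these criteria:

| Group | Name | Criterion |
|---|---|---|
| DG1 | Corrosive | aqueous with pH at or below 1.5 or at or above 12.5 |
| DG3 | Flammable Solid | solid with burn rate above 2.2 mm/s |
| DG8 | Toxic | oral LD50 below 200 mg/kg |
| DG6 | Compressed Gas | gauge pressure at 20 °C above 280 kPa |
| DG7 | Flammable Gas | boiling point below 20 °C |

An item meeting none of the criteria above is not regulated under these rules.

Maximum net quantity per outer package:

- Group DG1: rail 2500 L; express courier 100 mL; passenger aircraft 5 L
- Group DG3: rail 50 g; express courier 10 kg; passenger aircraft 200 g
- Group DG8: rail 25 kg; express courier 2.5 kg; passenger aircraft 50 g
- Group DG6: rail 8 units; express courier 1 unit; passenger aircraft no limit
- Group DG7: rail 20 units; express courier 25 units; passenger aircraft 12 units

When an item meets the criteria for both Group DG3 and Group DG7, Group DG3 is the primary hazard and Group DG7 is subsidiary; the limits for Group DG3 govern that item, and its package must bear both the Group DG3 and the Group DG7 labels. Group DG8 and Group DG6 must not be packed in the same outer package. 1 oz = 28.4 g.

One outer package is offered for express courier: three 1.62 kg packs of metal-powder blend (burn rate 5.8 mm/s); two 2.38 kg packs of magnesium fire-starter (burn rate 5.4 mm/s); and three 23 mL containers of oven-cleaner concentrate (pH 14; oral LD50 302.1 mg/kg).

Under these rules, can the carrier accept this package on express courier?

Burn rate 5.8 mm/s meets the Group DG3 criterion (Flammable Solid), so the metal-powder blend is Group DG3.
Burn rate 5.4 mm/s meets the Group DG3 criterion (Flammable Solid), so the magnesium fire-starter is Group DG3.
pH 14 meets the Group DG1 criterion (Corrosive), so the oven-cleaner concentrate is Group DG1.
Total Group DG3: (three 1.62 kg packs = 4.86 kg) + (two 2.38 kg packs = 4.76 kg) = 9.62 kg.
9.62 kg ≤ 10 kg (express courier limit, Group DG3) — within limit.
Group DG1 quantity: three 23 mL containers = 69 mL.
That is within the Group DG1 express courier limit of 100 mL.
The segregation rule (Group DG8 with Group DG6) does not apply to Group DG3 with Group DG1.
Every hazard group is within its express courier limit and no segregation rule is violated.

Yes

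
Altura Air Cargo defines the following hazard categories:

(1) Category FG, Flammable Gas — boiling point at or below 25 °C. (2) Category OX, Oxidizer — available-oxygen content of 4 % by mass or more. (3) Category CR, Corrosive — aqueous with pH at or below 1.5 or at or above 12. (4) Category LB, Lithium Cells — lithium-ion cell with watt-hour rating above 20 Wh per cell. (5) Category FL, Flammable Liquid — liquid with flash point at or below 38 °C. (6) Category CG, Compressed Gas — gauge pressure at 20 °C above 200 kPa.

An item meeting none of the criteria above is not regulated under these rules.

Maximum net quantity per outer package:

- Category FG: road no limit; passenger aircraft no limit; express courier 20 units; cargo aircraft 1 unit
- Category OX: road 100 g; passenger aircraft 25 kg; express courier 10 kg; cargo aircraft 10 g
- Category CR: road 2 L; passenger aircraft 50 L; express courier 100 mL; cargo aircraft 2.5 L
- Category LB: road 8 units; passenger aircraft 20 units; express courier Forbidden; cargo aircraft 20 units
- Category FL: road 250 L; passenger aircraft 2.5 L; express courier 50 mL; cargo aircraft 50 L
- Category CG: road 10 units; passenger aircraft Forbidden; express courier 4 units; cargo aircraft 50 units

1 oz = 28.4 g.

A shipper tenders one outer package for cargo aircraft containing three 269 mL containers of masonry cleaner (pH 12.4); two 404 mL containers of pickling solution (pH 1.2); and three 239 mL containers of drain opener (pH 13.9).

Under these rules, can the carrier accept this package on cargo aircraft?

Yes

pH 12.4 meets the Category CR criterion (Corrosive), so the masonry cleaner is Category CR.
The pickling solution has pH 1.2, which is ≤ 1.5, so it is Category CR (Corrosive).
The drain opener has pH 13.9, which is ≥ 12, so it is Category CR (Corrosive).
Category CR net quantity: (three 269 mL containers = 807 mL) + (two 404 mL containers = 808 mL) + (three 239 mL containers = 717 mL) = 2.332 L.
2.332 L is within the cargo aircraft limit of 2.5 L for Category CR.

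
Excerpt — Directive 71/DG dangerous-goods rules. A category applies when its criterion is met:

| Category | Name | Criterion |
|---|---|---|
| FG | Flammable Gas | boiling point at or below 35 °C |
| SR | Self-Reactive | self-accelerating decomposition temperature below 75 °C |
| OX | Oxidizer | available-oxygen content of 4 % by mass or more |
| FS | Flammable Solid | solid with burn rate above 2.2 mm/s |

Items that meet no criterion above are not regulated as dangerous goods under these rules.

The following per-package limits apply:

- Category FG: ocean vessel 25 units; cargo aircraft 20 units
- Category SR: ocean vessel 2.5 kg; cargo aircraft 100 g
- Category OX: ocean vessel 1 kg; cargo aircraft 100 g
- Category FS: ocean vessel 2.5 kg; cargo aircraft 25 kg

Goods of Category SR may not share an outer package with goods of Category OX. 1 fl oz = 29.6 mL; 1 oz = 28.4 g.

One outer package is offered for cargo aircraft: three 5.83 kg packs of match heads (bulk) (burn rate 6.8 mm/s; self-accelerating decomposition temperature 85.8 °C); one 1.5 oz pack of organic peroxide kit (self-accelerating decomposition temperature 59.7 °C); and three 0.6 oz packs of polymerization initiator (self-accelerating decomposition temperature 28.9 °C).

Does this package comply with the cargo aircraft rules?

Yes

Burn rate 6.8 mm/s meets the Category FS criterion (Flammable Solid), so the match heads (bulk) are Category FS.
The organic peroxide kit has self-accelerating decomposition temperature 59.7 °C, which is < 75 °C, so it is Category SR (Self-Reactive).
With self-accelerating decomposition temperature 28.9 °C (< 75 °C), the polymerization initiator falls in Category SR.
Category SR net quantity: (one 1.5 oz pack = 42.6 g) + (three 0.6 oz packs = 51.12 g) = 93.72 g.
93.72 g is within the cargo aircraft limit of 100 g for Category SR.
Category FS quantity: three 5.83 kg packs = 17.49 kg.
That is within the Category FS cargo aircraft limit of 25 kg.
The segregation rule (Category SR with Category OX) does not apply to Category SR with Category FS.
Every hazard category is within its cargo aircraft limit and no segregation rule is violated.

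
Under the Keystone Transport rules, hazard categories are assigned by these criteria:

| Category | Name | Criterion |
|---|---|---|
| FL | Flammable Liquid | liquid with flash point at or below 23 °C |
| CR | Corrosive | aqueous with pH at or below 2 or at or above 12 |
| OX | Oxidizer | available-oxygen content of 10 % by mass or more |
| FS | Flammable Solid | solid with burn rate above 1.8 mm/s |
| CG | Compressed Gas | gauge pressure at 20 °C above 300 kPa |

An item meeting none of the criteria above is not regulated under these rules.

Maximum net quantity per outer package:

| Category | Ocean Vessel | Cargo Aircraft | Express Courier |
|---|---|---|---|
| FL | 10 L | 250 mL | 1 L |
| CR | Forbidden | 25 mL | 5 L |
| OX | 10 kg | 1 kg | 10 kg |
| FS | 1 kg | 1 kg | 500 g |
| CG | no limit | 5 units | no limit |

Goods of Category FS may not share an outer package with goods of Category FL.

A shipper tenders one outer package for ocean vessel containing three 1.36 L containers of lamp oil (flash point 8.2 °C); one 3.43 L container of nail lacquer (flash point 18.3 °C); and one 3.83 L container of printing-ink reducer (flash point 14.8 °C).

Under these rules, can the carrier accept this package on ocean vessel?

No

The lamp oil has flash point 8.2 °C, which is ≤ 23 °C, so it is Category FL (Flammable Liquid).
The nail lacquer has flash point 18.3 °C, which is ≤ 23 °C, so it is Category FL (Flammable Liquid).
Printing-ink reducer: flash point 14.8 °C ≤ 23 °C → Category FL (Flammable Liquid).
Total Category FL: (three 1.36 L containers = 4.08 L) + 3.43 L + 3.83 L = 11.34 L.
11.34 L exceeds the ocean vessel limit of 10 L for Category FL.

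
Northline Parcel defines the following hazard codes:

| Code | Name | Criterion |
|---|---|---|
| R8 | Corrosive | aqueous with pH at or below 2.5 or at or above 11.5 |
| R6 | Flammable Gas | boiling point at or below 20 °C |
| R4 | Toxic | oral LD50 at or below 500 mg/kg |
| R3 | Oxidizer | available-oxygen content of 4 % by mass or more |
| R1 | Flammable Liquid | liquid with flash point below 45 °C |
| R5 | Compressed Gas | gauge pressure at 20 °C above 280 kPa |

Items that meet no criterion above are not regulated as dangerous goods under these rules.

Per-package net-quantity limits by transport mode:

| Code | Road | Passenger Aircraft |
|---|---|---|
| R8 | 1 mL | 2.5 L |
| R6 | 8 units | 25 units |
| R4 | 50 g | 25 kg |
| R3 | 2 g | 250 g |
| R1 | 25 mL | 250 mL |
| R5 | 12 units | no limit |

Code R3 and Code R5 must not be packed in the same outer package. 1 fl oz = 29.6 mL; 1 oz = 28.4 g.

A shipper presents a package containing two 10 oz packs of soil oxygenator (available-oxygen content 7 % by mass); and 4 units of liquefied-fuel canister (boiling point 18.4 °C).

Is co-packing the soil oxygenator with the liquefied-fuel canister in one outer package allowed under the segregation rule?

With available-oxygen content 7 % by mass (≥ 4 % by mass), the soil oxygenator falls in Code R3.
The liquefied-fuel canister has boiling point 18.4 °C, which is ≤ 20 °C, so it is Code R6 (Flammable Gas).
No segregation rule bars Code R3 with Code R6.

Yes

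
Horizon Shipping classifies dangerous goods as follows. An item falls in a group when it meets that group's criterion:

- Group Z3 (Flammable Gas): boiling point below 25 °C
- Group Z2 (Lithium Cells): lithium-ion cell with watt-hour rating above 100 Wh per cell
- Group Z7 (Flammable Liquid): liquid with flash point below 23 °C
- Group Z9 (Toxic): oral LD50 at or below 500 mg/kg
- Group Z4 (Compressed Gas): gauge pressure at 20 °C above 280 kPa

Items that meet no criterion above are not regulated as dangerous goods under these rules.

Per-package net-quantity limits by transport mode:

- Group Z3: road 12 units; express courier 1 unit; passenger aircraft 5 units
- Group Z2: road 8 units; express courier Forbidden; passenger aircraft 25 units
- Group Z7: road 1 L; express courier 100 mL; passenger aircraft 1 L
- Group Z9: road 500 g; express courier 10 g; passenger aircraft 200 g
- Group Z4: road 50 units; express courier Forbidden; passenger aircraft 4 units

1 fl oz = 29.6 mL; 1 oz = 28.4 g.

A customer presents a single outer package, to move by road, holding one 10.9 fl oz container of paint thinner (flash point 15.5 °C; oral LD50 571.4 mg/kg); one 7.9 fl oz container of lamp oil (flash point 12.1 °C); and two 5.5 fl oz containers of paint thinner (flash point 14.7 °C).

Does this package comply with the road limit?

Paint thinner: flash point 15.5 °C < 23 °C → Group Z7 (Flammable Liquid).
The lamp oil has flash point 12.1 °C, which is < 23 °C, so it is Group Z7 (Flammable Liquid).
Flash point 14.7 °C meets the Group Z7 criterion (Flammable Liquid), so the paint thinner is Group Z7.
Total Group Z7: (one 10.9 fl oz container = 322.64 mL) + (one 7.9 fl oz container = 233.84 mL) + (two 5.5 fl oz containers = 325.6 mL) = 882.08 mL.
That is within the Group Z7 road limit of 1 L.

Yes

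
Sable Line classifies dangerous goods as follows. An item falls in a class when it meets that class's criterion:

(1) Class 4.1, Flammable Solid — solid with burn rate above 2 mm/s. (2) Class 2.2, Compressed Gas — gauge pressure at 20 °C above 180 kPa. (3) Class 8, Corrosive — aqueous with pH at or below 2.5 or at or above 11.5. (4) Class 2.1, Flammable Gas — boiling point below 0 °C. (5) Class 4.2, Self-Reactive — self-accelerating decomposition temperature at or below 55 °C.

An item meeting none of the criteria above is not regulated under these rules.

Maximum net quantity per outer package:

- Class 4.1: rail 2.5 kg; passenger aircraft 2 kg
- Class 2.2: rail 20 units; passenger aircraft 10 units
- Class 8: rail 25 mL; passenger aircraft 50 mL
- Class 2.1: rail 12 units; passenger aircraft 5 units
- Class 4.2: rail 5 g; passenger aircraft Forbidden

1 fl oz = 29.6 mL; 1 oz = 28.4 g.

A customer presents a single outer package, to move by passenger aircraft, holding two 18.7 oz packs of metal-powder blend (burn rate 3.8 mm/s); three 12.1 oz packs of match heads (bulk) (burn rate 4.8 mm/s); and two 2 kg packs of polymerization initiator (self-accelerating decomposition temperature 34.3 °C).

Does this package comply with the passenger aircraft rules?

No

With burn rate 3.8 mm/s (> 2 mm/s), the metal-powder blend falls in Class 4.1.
Burn rate 4.8 mm/s meets the Class 4.1 criterion (Flammable Solid), so the match heads (bulk) are Class 4.1.
Self-accelerating decomposition temperature 34.3 °C meets the Class 4.2 criterion (Self-Reactive), so the polymerization initiator is Class 4.2.
Class 4.2 quantity: two 2 kg packs = 4 kg.
By passenger aircraft, Class 4.2 is Forbidden regardless of quantity.
Total Class 4.1: (two 18.7 oz packs = 1062.16 g) + (three 12.1 oz packs = 1030.92 g) = 2093.08 g.
2093.08 g > 2 kg (passenger aircraft limit, Class 4.1) — over the limit.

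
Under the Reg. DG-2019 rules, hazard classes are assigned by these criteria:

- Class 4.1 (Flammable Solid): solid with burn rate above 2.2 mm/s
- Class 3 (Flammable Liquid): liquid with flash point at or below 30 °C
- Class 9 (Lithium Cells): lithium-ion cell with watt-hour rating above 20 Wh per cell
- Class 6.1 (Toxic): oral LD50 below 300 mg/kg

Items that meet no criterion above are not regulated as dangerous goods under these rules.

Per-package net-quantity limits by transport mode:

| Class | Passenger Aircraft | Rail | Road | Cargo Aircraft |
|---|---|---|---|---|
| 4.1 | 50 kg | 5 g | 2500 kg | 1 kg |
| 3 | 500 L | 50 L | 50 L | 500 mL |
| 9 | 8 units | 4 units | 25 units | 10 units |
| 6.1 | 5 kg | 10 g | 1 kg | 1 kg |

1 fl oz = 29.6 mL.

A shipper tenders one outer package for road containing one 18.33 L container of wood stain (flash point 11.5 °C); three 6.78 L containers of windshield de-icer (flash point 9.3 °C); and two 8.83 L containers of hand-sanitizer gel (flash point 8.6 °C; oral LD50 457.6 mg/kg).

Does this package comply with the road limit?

Wood stain: flash point 11.5 °C ≤ 30 °C → Class 3 (Flammable Liquid).
With flash point 9.3 °C (≤ 30 °C), the windshield de-icer falls in Class 3.
The hand-sanitizer gel has flash point 8.6 °C, which is ≤ 30 °C, so it is Class 3 (Flammable Liquid).
Total Class 3: 18.33 L + (three 6.78 L containers = 20.34 L) + (two 8.83 L containers = 17.66 L) = 56.33 L.
56.33 L exceeds the road limit of 50 L for Class 3.

No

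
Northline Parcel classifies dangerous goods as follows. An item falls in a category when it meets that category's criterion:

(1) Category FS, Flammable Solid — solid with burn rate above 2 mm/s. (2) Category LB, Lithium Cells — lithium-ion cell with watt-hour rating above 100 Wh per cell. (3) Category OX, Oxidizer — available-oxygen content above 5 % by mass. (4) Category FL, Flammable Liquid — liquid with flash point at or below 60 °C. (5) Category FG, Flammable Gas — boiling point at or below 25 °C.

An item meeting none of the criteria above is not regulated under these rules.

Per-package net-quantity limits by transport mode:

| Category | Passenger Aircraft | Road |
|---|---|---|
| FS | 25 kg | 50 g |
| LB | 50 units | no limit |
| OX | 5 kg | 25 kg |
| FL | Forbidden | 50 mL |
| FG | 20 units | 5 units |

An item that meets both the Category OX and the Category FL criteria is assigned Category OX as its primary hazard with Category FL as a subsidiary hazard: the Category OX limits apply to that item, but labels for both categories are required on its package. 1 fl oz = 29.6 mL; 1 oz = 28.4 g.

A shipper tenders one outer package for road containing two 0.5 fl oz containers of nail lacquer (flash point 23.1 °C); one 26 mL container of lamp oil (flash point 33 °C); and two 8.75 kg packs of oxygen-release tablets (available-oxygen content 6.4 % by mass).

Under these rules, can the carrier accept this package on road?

Flash point 23.1 °C meets the Category FL criterion (Flammable Liquid), so the nail lacquer is Category FL.
With flash point 33 °C (≤ 60 °C), the lamp oil falls in Category FL.
The oxygen-release tablets have available-oxygen content 6.4 % by mass, which is > 5 % by mass, so they are Category OX (Oxidizer).
Total Category FL: (two 0.5 fl oz containers = 29.6 mL) + 26 mL = 55.6 mL.
That exceeds the Category FL road limit of 50 mL.
Category OX quantity: two 8.75 kg packs = 17.5 kg.
17.5 kg is within the road limit of 25 kg for Category OX.

No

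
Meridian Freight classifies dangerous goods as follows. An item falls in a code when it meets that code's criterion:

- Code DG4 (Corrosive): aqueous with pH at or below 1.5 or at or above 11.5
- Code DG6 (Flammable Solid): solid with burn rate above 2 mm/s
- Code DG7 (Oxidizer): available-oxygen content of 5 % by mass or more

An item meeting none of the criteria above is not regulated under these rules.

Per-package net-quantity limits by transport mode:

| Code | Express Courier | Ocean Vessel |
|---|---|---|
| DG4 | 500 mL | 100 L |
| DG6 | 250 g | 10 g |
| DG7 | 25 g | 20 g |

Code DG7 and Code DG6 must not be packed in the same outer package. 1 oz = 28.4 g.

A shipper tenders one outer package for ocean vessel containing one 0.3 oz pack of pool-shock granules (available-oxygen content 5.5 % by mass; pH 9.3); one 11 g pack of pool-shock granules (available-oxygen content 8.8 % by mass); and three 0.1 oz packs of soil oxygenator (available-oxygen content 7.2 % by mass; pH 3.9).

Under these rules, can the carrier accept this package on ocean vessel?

Pool-shock granules: available-oxygen content 5.5 % by mass ≥ 5 % by mass → Code DG7 (Oxidizer).
Available-oxygen content 8.8 % by mass meets the Code DG7 criterion (Oxidizer), so the pool-shock granules are Code DG7.
With available-oxygen content 7.2 % by mass (≥ 5 % by mass), the soil oxygenator falls in Code DG7.
Total Code DG7: (one 0.3 oz pack = 8.52 g) + 11 g + (three 0.1 oz packs = 8.52 g) = 28.04 g.
That exceeds the Code DG7 ocean vessel limit of 20 g.

No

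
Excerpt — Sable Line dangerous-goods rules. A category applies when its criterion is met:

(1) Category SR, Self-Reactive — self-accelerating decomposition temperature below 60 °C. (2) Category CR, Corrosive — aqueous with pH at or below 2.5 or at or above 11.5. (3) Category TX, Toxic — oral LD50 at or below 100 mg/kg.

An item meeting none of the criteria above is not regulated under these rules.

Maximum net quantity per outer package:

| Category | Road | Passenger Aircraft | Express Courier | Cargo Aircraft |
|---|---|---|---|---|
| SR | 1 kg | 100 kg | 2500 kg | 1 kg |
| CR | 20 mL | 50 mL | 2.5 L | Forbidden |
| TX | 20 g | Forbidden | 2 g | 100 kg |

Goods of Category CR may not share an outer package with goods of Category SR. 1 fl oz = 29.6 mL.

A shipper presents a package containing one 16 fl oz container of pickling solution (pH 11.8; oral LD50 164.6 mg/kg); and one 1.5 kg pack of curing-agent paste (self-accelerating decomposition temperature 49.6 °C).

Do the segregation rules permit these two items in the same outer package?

pH 11.8 meets the Category CR criterion (Corrosive), so the pickling solution is Category CR.
Self-accelerating decomposition temperature 49.6 °C meets the Category SR criterion (Self-Reactive), so the curing-agent paste is Category SR.
Category CR and Category SR may not share an outer package.

No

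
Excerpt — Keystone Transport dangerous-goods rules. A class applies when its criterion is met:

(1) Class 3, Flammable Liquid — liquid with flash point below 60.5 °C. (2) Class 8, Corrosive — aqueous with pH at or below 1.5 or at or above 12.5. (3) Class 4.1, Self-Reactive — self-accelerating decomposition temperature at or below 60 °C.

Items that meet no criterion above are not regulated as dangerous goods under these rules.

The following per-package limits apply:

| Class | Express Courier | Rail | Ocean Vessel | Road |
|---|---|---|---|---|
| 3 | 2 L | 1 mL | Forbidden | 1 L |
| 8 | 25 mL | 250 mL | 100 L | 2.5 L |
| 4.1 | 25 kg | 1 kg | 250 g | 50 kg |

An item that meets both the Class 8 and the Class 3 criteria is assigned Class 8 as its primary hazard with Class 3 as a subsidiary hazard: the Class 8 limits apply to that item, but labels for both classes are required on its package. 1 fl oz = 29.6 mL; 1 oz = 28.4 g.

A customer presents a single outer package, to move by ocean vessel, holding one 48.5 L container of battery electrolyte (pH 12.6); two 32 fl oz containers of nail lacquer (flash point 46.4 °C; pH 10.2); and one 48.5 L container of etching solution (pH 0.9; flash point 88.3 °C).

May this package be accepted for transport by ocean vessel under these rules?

With pH 12.6 (≥ 12.5), the battery electrolyte falls in Class 8.
The nail lacquer has flash point 46.4 °C, which is < 60.5 °C, so it is Class 3 (Flammable Liquid).
With pH 0.9 (≤ 1.5), the etching solution falls in Class 8.
Class 3 quantity: two 32 fl oz containers = 1894.4 mL.
By ocean vessel, Class 3 is Forbidden regardless of quantity.
Total Class 8: 48.5 L + 48.5 L = 97 L.
97 L ≤ 100 L (ocean vessel limit, Class 8) — within limit.

No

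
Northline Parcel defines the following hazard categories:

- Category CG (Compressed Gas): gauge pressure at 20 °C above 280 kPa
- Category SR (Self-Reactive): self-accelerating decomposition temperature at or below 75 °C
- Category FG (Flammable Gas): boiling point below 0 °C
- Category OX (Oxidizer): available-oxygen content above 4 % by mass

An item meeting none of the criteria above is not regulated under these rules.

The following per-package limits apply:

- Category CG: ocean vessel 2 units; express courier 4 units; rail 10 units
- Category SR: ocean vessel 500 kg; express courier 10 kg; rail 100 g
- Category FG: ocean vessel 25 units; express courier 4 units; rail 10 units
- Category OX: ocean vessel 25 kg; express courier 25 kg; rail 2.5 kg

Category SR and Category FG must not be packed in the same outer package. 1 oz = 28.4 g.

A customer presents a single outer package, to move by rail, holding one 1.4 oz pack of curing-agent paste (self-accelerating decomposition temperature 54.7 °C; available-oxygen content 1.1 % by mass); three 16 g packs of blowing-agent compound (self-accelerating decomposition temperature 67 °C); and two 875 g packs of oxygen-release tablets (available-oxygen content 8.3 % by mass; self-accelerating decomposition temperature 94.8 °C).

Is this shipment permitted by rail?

Yes

Curing-agent paste: self-accelerating decomposition temperature 54.7 °C ≤ 75 °C → Category SR (Self-Reactive).
The blowing-agent compound has self-accelerating decomposition temperature 67 °C, which is ≤ 75 °C, so it is Category SR (Self-Reactive).
Oxygen-release tablets: available-oxygen content 8.3 % by mass > 4 % by mass → Category OX (Oxidizer).
Category SR net quantity: (one 1.4 oz pack = 39.76 g) + (three 16 g packs = 48 g) = 87.76 g.
87.76 g is within the rail limit of 100 g for Category SR.
Category OX quantity: two 875 g packs = 1.75 kg.
1.75 kg is within the rail limit of 2.5 kg for Category OX.
The segregation rule (Category SR with Category FG) does not apply to Category SR with Category OX.
Every hazard category is within its rail limit and no segregation rule is violated.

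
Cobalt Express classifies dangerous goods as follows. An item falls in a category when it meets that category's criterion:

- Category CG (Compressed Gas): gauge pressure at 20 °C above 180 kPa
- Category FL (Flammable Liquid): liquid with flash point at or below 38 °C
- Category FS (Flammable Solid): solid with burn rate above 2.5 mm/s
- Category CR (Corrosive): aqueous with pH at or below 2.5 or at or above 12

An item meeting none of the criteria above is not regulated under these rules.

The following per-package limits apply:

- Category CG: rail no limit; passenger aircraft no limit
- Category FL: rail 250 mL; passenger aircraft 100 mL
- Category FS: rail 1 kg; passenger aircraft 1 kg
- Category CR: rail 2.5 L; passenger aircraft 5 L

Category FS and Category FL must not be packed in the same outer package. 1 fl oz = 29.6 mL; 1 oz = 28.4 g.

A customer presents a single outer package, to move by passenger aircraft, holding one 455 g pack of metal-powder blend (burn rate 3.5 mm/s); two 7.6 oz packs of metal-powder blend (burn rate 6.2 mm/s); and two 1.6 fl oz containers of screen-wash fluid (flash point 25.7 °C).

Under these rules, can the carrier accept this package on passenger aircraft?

No

With burn rate 3.5 mm/s (> 2.5 mm/s), the metal-powder blend falls in Category FS.
Burn rate 6.2 mm/s meets the Category FS criterion (Flammable Solid), so the metal-powder blend is Category FS.
The screen-wash fluid has flash point 25.7 °C, which is ≤ 38 °C, so it is Category FL (Flammable Liquid).
Total Category FS: 455 g + (two 7.6 oz packs = 431.68 g) = 886.68 g.
886.68 g ≤ 1 kg (passenger aircraft limit, Category FS) — within limit.
Category FL quantity: two 1.6 fl oz containers = 94.72 mL.
94.72 mL ≤ 100 mL (passenger aircraft limit, Category FL) — within limit.
Category FS and Category FL may not share an outer package.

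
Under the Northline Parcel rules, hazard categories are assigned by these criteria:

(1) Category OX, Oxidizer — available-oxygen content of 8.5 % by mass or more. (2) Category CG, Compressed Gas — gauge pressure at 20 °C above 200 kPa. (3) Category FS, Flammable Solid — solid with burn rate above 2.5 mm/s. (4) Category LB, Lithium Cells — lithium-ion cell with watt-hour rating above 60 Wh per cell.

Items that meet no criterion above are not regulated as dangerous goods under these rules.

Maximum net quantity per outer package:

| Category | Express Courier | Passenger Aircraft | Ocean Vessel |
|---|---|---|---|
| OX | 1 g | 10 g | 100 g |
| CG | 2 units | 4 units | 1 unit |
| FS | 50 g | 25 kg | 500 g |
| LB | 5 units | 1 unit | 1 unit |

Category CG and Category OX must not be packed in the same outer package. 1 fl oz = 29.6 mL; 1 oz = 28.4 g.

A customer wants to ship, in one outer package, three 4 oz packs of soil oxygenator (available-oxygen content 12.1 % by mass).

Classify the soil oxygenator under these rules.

Soil oxygenator: available-oxygen content 12.1 % by mass ≥ 8.5 % by mass → Category OX (Oxidizer).

Category OX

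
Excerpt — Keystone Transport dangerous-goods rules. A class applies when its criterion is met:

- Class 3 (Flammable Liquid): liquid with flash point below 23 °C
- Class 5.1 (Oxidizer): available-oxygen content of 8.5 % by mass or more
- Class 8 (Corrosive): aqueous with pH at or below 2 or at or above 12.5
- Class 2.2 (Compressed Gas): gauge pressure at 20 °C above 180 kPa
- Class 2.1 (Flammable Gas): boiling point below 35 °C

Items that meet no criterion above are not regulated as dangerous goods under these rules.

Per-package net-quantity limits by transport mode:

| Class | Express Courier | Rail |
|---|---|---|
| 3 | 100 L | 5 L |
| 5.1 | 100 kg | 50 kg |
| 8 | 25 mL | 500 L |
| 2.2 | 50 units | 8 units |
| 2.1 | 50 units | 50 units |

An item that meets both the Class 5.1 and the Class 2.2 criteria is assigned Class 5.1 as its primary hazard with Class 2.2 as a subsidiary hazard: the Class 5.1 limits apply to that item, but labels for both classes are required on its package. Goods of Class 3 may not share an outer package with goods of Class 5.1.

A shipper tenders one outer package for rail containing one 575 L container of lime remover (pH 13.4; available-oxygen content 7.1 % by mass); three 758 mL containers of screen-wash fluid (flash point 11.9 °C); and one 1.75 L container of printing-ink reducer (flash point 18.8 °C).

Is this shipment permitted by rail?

No

Lime remover: pH 13.4 ≥ 12.5 → Class 8 (Corrosive).
Screen-wash fluid: flash point 11.9 °C < 23 °C → Class 3 (Flammable Liquid).
The printing-ink reducer has flash point 18.8 °C, which is < 23 °C, so it is Class 3 (Flammable Liquid).
Total Class 3: (three 758 mL containers = 2.274 L) + 1.75 L = 4.024 L.
4.024 L ≤ 5 L (rail limit, Class 3) — within limit.
Class 8 quantity: 575 L.
That exceeds the Class 8 rail limit of 500 L.
The segregation rule (Class 3 with Class 5.1) does not apply to Class 3 with Class 8.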